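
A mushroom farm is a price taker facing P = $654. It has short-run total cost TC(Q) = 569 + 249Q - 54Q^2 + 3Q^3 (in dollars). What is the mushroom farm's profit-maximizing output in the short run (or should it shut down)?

Produce at Q = 15

Variable cost is VC = 249Q - 54Q^2 + 3Q^3, so AVC = VC/Q = 249 - 54Q + 3Q^2 and MC = dTC/dQ = 249 - 108Q + 9Q^2.
AVC is minimized where dAVC/dQ = -54 + 6Q = 0, at Q = 9; min AVC = 249 - 54·9 + 3·9^2 = $6.
Because $654 ≥ $6, revenue can cover variable cost; the firm operates.
Solving P = MC: -405 - 108Q + 9Q^2 = 0 ⇒ Q = -3 or 15. On the upward-sloping branch, Q* = 15.
Check: AVC at Q = 15 is $114 ≤ P, so revenue covers variable cost.
Profit = P·Q − TC = 654·15 − 2279 = $7531.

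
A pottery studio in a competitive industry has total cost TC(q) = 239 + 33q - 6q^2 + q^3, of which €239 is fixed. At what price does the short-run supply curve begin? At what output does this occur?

Short-run supply begins at min AVC. From VC = 33q - 6q^2 + q^3, AVC = 33 - 6q + q^2.
At the minimum of AVC, MC = AVC. MC = 33 - 12q + 3q^2; setting MC = AVC gives 2q^2 - 6q = 0, so q = 3. min AVC = 24.
The firm shuts down for any P below €24.

€24 per unit, at q = 3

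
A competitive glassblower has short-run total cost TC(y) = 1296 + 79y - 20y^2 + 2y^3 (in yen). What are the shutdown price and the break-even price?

Shutdown price = min AVC. AVC = 79 - 20y + 2y^2, with vertex at y = 5 and minimum ¥29.
ATC = 1296/y + 79 - 20y + 2y^2. Setting dATC/dy = −1296/y^2 − 20 + 4y = 0 gives y = 9 (since 4·9^3 − 20·9^2 = 1296).
min ATC = 1296/9 + 79 − 20·9 + 2·9^2 = ¥205. That is the break-even price.
For ¥29 ≤ P < ¥205 the firm produces at a loss; below ¥29 it shuts down.

Shutdown price = ¥29; break-even price = ¥205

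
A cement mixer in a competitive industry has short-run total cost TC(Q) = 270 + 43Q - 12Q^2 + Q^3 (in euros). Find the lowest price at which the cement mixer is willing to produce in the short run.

€7 per unit

The firm shuts down when price falls below the minimum of average variable cost. AVC = VC/Q = 43 - 12Q + Q^2.
dAVC/dQ = -12 + 2Q = 0 gives Q = 6. min AVC = 43 - 12·6 + 6^2 = 7.
For P < €7 the firm produces nothing.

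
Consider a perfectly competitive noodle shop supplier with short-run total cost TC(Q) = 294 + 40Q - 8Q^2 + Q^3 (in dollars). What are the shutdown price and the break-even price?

Shutdown price = $24; break-even price = $75

Shutdown price = min AVC. AVC = 40 - 8Q + Q^2, with vertex at Q = 4 and minimum $24.
ATC = 294/Q + 40 - 8Q + Q^2. Setting dATC/dQ = −294/Q^2 − 8 + 2Q = 0 gives Q = 7 (since 2·7^3 − 8·7^2 = 294).
min ATC = 294/7 + 40 − 8·7 + 7^2 = $75. That is the break-even price.
Between these two prices the firm operates at a loss; above $75 it earns a profit.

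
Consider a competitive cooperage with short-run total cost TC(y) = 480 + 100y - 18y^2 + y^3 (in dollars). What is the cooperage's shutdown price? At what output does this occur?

$19 per unit, at y = 9

The shutdown price is the minimum of AVC. VC = 100y - 18y^2 + y^3, so AVC = 100 - 18y + y^2.
At the minimum of AVC, MC = AVC. MC = 100 - 36y + 3y^2; setting MC = AVC gives 2y^2 - 18y = 0, so y = 9. min AVC = 19.
The firm shuts down for any P below $19.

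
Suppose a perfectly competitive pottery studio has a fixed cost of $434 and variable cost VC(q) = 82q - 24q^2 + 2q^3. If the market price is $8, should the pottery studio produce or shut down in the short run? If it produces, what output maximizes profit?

Shut down

Strip out fixed cost: VC = 82q - 24q^2 + 2q^3. Then AVC = 82 - 24q + 2q^2 and MC = 82 - 48q + 6q^2.
The AVC parabola has its vertex at q = 24/4 = 6, where AVC = 82 - 24·6 + 2·6^2 = $10.
P = $8 lies below min AVC = $10; no output level covers variable cost.
Best response: produce nothing and absorb the $434 fixed cost.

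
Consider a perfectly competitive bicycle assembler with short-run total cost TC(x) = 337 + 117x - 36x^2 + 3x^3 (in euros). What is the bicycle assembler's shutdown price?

The shutdown price is the minimum of AVC. VC = 117x - 36x^2 + 3x^3, so AVC = 117 - 36x + 3x^2.
At the minimum of AVC, MC = AVC. MC = 117 - 72x + 9x^2; setting MC = AVC gives 6x^2 - 36x = 0, so x = 6. min AVC = 9.
The firm shuts down for any P below €9.

€9 per unit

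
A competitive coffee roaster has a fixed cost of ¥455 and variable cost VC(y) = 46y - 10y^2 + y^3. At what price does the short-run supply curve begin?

Short-run supply begins at min AVC. From VC = 46y - 10y^2 + y^3, AVC = 46 - 10y + y^2.
At the minimum of AVC, MC = AVC. MC = 46 - 20y + 3y^2; setting MC = AVC gives 2y^2 - 10y = 0, so y = 5. min AVC = 21.
So the shutdown price is ¥21.

¥21 per unit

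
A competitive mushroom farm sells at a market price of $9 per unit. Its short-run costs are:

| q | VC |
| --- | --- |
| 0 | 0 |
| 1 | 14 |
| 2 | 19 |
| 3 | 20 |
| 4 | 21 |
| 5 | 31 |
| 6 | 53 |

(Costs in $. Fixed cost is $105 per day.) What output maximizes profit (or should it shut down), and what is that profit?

q = 4; profit = -$90

Tabulate TR − TC: q=0: -105; q=1: -110; q=2: -106; q=3: -98; q=4: -90; q=5: -91; q=6: -104.
Profit is maximized at q = 4. AVC there is 21/4 = $5.25 ≤ P, so producing beats shutting down (which would give -$105).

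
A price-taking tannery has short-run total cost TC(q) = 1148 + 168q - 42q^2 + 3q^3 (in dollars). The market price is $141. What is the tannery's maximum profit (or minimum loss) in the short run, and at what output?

AVC = 168 - 42q + 3q^2 has its minimum $21 at q = 7; price $141 clears that bar, so the firm operates.
With MC = 168 - 84q + 9q^2, P = MC on the upward-sloping part at q* = 9.
TR = 141·9 = 1269. TC = 1148 + 297 = 1445. Profit = 1269 − 1445 = -$176.
That loss of $176 beats the $1148 the firm would lose by shutting down; producing recovers $972 of fixed cost.

Profit = -$176 at q = 9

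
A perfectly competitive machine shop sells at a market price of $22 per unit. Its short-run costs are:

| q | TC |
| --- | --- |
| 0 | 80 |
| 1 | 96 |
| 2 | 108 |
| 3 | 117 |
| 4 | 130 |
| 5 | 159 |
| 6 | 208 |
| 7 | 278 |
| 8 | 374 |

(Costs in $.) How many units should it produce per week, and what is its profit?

q = 4; profit = -$42

Profit at each row (π = 22q − TC): q=0: -80; q=1: -74; q=2: -64; q=3: -51; q=4: -42; q=5: -49; q=6: -76; q=7: -124; q=8: -198.
Profit is maximized at q = 4. AVC there is 50/4 = $12.50 ≤ P, so producing beats shutting down (which would give -$80).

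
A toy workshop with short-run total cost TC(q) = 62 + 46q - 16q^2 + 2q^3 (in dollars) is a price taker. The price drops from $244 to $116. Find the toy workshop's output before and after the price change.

Output falls from 9 to 7

AVC = 46 - 16q + 2q^2, minimized at q = 4 where min AVC = $14. MC = 46 - 32q + 6q^2.
With P = $244 above the shutdown price, P = MC gives q = 9.
At P = $116 ≥ min AVC, set P = MC: q = 7. The firm stays open but cuts output.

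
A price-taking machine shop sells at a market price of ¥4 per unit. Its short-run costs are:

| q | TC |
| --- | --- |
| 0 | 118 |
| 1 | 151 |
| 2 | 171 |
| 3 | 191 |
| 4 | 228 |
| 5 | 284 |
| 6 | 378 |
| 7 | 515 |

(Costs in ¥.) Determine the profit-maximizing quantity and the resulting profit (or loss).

q = 0 (shut down); profit = -¥118

Tabulate TR − TC: q=0: -118; q=1: -147; q=2: -163; q=3: -179; q=4: -212; q=5: -264; q=6: -354; q=7: -487.
Profit is highest at q = 0. Equivalently, the lowest AVC in the table is 73/3 ≈ ¥24.33 at q = 3, and P = ¥4 falls below it — price never covers variable cost, so the firm shuts down and loses only its fixed cost.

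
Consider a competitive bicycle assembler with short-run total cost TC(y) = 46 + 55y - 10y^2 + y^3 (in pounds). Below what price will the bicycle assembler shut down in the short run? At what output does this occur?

The firm shuts down when price falls below the minimum of average variable cost. AVC = VC/y = 55 - 10y + y^2.
At the minimum of AVC, MC = AVC. MC = 55 - 20y + 3y^2; setting MC = AVC gives 2y^2 - 10y = 0, so y = 5. min AVC = 30.
For P < £30 the firm produces nothing.

£30 per unit, at y = 5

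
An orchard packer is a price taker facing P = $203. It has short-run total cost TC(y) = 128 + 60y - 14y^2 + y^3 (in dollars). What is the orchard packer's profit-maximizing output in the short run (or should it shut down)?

Strip out fixed cost: VC = 60y - 14y^2 + y^3. Then AVC = 60 - 14y + y^2 and MC = 60 - 28y + 3y^2.
The AVC parabola has its vertex at y = 14/2 = 7, where AVC = 60 - 14·7 + 7^2 = $11.
Since P = $203 ≥ min AVC = $11, price covers variable cost and the firm should produce.
P = MC gives -143 - 28y + 3y^2 = 0, with roots -11/3 and 13. Take the larger (rising MC): y* = 13.
Check: AVC at y = 13 is $47 ≤ P, so revenue covers variable cost.
Profit = P·y − TC = 203·13 − 739 = $1900.

Produce at y = 13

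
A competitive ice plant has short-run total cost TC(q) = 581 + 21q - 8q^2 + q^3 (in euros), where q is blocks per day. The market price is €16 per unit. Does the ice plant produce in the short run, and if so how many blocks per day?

From TC, MC = TC'(q) = 21 - 16q + 3q^2 and AVC = VC/q = 21 - 8q + q^2.
AVC hits its minimum where MC = AVC, at q = 4, giving min AVC = 21 - 8·4 + 4^2 = €5.
P = €16 exceeds min AVC = €5, so the firm stays open.
Set P = MC: 16 = 21 - 16q + 3q^2 → 5 - 16q + 3q^2 = 0. The roots are q = 1/3 and q = 5; the profit-maximizing output is on the rising part of MC, so q* = 5.
Check: AVC at q = 5 is €6 ≤ P, so revenue covers variable cost.
Profit = P·q − TC = 16·5 − 611 = -€531, a loss, but smaller than the €581 fixed cost the firm would lose by shutting down.

Produce at q = 5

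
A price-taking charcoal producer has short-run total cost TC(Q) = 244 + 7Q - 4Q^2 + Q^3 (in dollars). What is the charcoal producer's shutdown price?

$3 per unit

The firm shuts down when price falls below the minimum of average variable cost. AVC = VC/Q = 7 - 4Q + Q^2.
dAVC/dQ = -4 + 2Q = 0 gives Q = 2. min AVC = 7 - 4·2 + 2^2 = 3.
For P < $3 the firm produces nothing.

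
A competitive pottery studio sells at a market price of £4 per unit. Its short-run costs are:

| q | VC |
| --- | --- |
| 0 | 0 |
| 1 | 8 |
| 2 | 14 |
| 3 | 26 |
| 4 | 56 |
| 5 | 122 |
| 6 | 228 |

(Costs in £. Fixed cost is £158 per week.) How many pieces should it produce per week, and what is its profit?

Compute π = P·q − TC at each output: q=0: -158; q=1: -162; q=2: -164; q=3: -172; q=4: -198; q=5: -260; q=6: -362.
Profit is highest at q = 0. Equivalently, the lowest AVC in the table is 14/2 ≈ £7 at q = 2, and P = £4 falls below it — price never covers variable cost, so the firm shuts down and loses only its fixed cost.

q = 0 (shut down); profit = -£158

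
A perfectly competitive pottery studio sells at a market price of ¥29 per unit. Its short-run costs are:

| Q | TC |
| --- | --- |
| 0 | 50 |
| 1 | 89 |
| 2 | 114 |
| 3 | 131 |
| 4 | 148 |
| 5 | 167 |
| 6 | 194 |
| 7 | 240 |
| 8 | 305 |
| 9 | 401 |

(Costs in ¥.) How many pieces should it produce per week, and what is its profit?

Q = 6; profit = -¥20

Profit at each row (π = 29Q − TC): Q=0: -50; Q=1: -60; Q=2: -56; Q=3: -44; Q=4: -32; Q=5: -22; Q=6: -20; Q=7: -37; Q=8: -73; Q=9: -140.
Profit is maximized at Q = 6. AVC there is 144/6 = ¥24 ≤ P, so producing beats shutting down (which would give -¥50).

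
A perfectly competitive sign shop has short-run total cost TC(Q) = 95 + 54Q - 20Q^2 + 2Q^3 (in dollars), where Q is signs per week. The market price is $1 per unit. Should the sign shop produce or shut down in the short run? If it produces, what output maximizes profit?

From TC, MC = TC'(Q) = 54 - 40Q + 6Q^2 and AVC = VC/Q = 54 - 20Q + 2Q^2.
AVC hits its minimum where MC = AVC, at Q = 5, giving min AVC = 54 - 20·5 + 2·5^2 = $4.
With P < min AVC ($1 < $4), every unit sold adds to the loss.
Shutting down limits the loss to fixed cost, $95.

Shut down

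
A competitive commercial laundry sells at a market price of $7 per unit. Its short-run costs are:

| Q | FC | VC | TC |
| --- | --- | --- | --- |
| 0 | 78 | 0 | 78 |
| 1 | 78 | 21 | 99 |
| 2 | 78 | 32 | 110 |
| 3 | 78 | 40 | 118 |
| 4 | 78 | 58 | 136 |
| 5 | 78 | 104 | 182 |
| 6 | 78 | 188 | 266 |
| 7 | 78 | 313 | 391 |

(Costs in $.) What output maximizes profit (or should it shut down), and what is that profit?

Q = 0 (shut down); profit = -$78

Compute π = P·Q − TC at each output: Q=0: -78; Q=1: -92; Q=2: -96; Q=3: -97; Q=4: -108; Q=5: -147; Q=6: -224; Q=7: -342.
Profit is highest at Q = 0. Equivalently, the lowest AVC in the table is 40/3 ≈ $13.33 at Q = 3, and P = $7 falls below it — price never covers variable cost, so the firm shuts down and loses only its fixed cost.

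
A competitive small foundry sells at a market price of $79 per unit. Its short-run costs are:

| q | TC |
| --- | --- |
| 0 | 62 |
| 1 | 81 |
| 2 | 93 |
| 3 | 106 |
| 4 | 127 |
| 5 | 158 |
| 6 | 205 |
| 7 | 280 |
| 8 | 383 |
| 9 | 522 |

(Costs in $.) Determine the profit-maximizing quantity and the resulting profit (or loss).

q = 7; profit = $273

Compute π = P·q − TC at each output: q=0: -62; q=1: -2; q=2: 65; q=3: 131; q=4: 189; q=5: 237; q=6: 269; q=7: 273; q=8: 249; q=9: 189.
Profit is maximized at q = 7. AVC there is 218/7 = $31.14 ≤ P, so producing beats shutting down (which would give -$62).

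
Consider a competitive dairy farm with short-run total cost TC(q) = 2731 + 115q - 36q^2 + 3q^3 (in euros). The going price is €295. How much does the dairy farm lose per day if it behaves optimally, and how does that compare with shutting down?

Profit = -€331 at q = 10

AVC = 115 - 36q + 3q^2; min AVC = €7 at q = 6. Since P = €295 ≥ min AVC, the firm produces.
With MC = 115 - 72q + 9q^2, P = MC on the upward-sloping part at q* = 10.
TR = 295·10 = 2950. TC = 2731 + 550 = 3281. Profit = 2950 − 3281 = -€331.
Shutting down would mean losing the fixed cost of €2731, so operating at a loss of €331 is better by €2400.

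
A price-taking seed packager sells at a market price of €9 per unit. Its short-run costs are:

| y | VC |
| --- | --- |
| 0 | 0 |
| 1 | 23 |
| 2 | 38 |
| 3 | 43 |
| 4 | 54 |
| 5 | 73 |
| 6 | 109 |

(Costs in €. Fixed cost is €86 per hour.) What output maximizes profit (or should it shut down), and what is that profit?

Compute π = P·y − TC at each output: y=0: -86; y=1: -100; y=2: -106; y=3: -102; y=4: -104; y=5: -114; y=6: -141.
Profit is highest at y = 0. Equivalently, the lowest AVC in the table is 54/4 ≈ €13.50 at y = 4, and P = €9 falls below it — price never covers variable cost, so the firm shuts down and loses only its fixed cost.

y = 0 (shut down); profit = -€86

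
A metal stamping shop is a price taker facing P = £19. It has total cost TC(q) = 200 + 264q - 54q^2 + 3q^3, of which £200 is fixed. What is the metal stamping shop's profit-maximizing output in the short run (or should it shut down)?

Strip out fixed cost: VC = 264q - 54q^2 + 3q^3. Then AVC = 264 - 54q + 3q^2 and MC = 264 - 108q + 9q^2.
AVC is minimized where dAVC/dq = -54 + 6q = 0, at q = 9; min AVC = 264 - 54·9 + 3·9^2 = £21.
With P < min AVC (£19 < £21), every unit sold adds to the loss.
The firm minimizes its loss by shutting down and losing only its fixed cost of £200.

Shut down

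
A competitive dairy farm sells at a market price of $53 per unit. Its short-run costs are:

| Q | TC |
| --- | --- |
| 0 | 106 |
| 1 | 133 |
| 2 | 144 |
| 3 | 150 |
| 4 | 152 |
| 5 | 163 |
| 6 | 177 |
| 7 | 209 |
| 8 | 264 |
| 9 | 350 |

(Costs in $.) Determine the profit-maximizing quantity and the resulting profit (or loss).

Compute π = P·Q − TC at each output: Q=0: -106; Q=1: -80; Q=2: -38; Q=3: 9; Q=4: 60; Q=5: 102; Q=6: 141; Q=7: 162; Q=8: 160; Q=9: 127.
Profit is maximized at Q = 7. AVC there is 103/7 = $14.71 ≤ P, so producing beats shutting down (which would give -$106).

Q = 7; profit = $162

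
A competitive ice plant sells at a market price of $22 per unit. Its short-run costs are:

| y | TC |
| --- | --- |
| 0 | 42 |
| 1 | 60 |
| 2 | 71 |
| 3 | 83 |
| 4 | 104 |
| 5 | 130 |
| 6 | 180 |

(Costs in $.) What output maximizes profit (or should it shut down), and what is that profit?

Profit at each row (π = 22y − TC): y=0: -42; y=1: -38; y=2: -27; y=3: -17; y=4: -16; y=5: -20; y=6: -48.
Profit is maximized at y = 4. AVC there is 62/4 = $15.50 ≤ P, so producing beats shutting down (which would give -$42).

y = 4; profit = -$16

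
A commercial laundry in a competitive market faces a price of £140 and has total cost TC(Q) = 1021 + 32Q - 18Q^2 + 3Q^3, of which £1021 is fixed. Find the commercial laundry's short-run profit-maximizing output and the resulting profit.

AVC = 32 - 18Q + 3Q^2; min AVC = £5 at Q = 3. Since P = £140 ≥ min AVC, the firm produces.
MC = 32 - 36Q + 9Q^2. Setting P = MC and taking the root on the rising branch gives Q* = 6.
TR = 140·6 = 840. TC = 1021 + 192 = 1213. Profit = 840 − 1213 = -£373.
By producing, the firm covers all variable cost plus £648 of fixed cost; shutting down would lose the full £1021.

Profit = -£373 at Q = 6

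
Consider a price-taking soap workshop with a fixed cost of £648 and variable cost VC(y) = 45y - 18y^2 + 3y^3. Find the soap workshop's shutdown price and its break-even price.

Shutdown price = min AVC. AVC = 45 - 18y + 3y^2, with vertex at y = 3 and minimum £18.
ATC = 648/y + 45 - 18y + 3y^2. Setting dATC/dy = −648/y^2 − 18 + 6y = 0 gives y = 6 (since 6·6^3 − 18·6^2 = 648).
min ATC = 648/6 + 45 − 18·6 + 3·6^2 = £153. That is the break-even price.
For £18 ≤ P < £153 the firm produces at a loss; below £18 it shuts down.

Shutdown price = £18; break-even price = £153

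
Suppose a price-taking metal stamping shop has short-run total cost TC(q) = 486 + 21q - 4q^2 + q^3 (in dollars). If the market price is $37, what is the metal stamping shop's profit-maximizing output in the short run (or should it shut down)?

From TC, MC = TC'(q) = 21 - 8q + 3q^2 and AVC = VC/q = 21 - 4q + q^2.
AVC hits its minimum where MC = AVC, at q = 2, giving min AVC = 21 - 4·2 + 2^2 = $17.
Because $37 ≥ $17, revenue can cover variable cost; the firm operates.
P = MC gives -16 - 8q + 3q^2 = 0, with roots -4/3 and 4. Take the larger (rising MC): q* = 4.
Check: AVC at q = 4 is $21 ≤ P, so revenue covers variable cost.
Profit = P·q − TC = 37·4 − 570 = -$422, a loss, but smaller than the $486 fixed cost the firm would lose by shutting down.

Produce at q = 4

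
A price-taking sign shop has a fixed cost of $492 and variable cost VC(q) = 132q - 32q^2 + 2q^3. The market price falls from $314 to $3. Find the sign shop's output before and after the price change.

AVC = 132 - 32q + 2q^2, minimized at q = 8 where min AVC = $4. MC = 132 - 64q + 6q^2.
With P = $314 above the shutdown price, P = MC gives q = 13.
At P = $3 < min AVC = $4, price no longer covers variable cost at any output, so the firm shuts down: q = 0.

Output falls from 13 to 0 (the firm shuts down)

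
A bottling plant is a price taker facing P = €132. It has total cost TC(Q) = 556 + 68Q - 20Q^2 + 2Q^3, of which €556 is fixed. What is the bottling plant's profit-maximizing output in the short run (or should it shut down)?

Produce at Q = 8

From TC, MC = TC'(Q) = 68 - 40Q + 6Q^2 and AVC = VC/Q = 68 - 20Q + 2Q^2.
The AVC parabola has its vertex at Q = 20/4 = 5, where AVC = 68 - 20·5 + 2·5^2 = €18.
Since P = €132 ≥ min AVC = €18, price covers variable cost and the firm should produce.
Solving P = MC: -64 - 40Q + 6Q^2 = 0 ⇒ Q = -4/3 or 8. On the upward-sloping branch, Q* = 8.
Check: AVC at Q = 8 is €36 ≤ P, so revenue covers variable cost.
Profit = P·Q − TC = 132·8 − 844 = €212.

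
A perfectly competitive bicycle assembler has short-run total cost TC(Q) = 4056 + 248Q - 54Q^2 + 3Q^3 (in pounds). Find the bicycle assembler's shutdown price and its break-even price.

Shutdown price = £5; break-even price = £365

AVC = 248 - 54Q + 3Q^2; minimized at Q = 9, giving min AVC = £5. That is the shutdown price.
ATC = 4056/Q + 248 - 54Q + 3Q^2. Setting dATC/dQ = −4056/Q^2 − 54 + 6Q = 0 gives Q = 13 (since 6·13^3 − 54·13^2 = 4056).
min ATC = 4056/13 + 248 − 54·13 + 3·13^2 = £365. That is the break-even price.
Between these two prices the firm operates at a loss; above £365 it earns a profit.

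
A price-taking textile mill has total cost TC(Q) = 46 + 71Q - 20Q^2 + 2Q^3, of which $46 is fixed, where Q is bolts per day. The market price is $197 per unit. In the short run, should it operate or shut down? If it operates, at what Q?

Strip out fixed cost: VC = 71Q - 20Q^2 + 2Q^3. Then AVC = 71 - 20Q + 2Q^2 and MC = 71 - 40Q + 6Q^2.
The AVC parabola has its vertex at Q = 20/4 = 5, where AVC = 71 - 20·5 + 2·5^2 = $21.
P = $197 exceeds min AVC = $21, so the firm stays open.
Solving P = MC: -126 - 40Q + 6Q^2 = 0 ⇒ Q = -7/3 or 9. On the upward-sloping branch, Q* = 9.
Check: AVC at Q = 9 is $53 ≤ P, so revenue covers variable cost.
Profit = P·Q − TC = 197·9 − 523 = $1250.

Produce at Q = 9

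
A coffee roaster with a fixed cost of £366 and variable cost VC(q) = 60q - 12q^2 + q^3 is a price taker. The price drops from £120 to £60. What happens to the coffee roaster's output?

MC = 60 - 24q + 3q^2; the shutdown threshold is min AVC = £24 (at q = 6).
At P = £120 ≥ min AVC, set P = MC on the rising branch: q = 10.
At P = £60 ≥ min AVC, set P = MC: q = 8. The firm stays open but cuts output.

Output falls from 10 to 8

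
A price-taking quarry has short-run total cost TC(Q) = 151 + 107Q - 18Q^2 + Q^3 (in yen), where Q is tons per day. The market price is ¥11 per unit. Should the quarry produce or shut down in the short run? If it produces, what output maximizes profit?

Shut down

Strip out fixed cost: VC = 107Q - 18Q^2 + Q^3. Then AVC = 107 - 18Q + Q^2 and MC = 107 - 36Q + 3Q^2.
AVC is minimized where dAVC/dQ = -18 + 2Q = 0, at Q = 9; min AVC = 107 - 18·9 + 9^2 = ¥26.
With P < min AVC (¥11 < ¥26), every unit sold adds to the loss.
Shutting down limits the loss to fixed cost, ¥151.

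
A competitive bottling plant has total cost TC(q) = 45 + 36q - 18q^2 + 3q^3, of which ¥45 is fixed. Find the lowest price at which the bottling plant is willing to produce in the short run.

The shutdown price is the minimum of AVC. VC = 36q - 18q^2 + 3q^3, so AVC = 36 - 18q + 3q^2.
At the minimum of AVC, MC = AVC. MC = 36 - 36q + 9q^2; setting MC = AVC gives 6q^2 - 18q = 0, so q = 3. min AVC = 9.
So the shutdown price is ¥9.

¥9 per unit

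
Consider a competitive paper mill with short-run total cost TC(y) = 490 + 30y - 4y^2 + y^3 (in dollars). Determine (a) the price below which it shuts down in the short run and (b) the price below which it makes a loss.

AVC = 30 - 4y + y^2; minimized at y = 2, giving min AVC = $26. That is the shutdown price.
ATC = 490/y + 30 - 4y + y^2. Setting dATC/dy = −490/y^2 − 4 + 2y = 0 gives y = 7 (since 2·7^3 − 4·7^2 = 490).
min ATC = 490/7 + 30 − 4·7 + 7^2 = $121. That is the break-even price.
For $26 ≤ P < $121 the firm produces at a loss; below $26 it shuts down.

Shutdown price = $26; break-even price = $121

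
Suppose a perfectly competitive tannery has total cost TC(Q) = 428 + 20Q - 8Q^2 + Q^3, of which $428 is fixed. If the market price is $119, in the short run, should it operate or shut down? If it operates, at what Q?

From TC, MC = TC'(Q) = 20 - 16Q + 3Q^2 and AVC = VC/Q = 20 - 8Q + Q^2.
The AVC parabola has its vertex at Q = 8/2 = 4, where AVC = 20 - 8·4 + 4^2 = $4.
P = $119 exceeds min AVC = $4, so the firm stays open.
Solving P = MC: -99 - 16Q + 3Q^2 = 0 ⇒ Q = -11/3 or 9. On the upward-sloping branch, Q* = 9.
Check: AVC at Q = 9 is $29 ≤ P, so revenue covers variable cost.
Profit = P·Q − TC = 119·9 − 689 = $382.

Produce at Q = 9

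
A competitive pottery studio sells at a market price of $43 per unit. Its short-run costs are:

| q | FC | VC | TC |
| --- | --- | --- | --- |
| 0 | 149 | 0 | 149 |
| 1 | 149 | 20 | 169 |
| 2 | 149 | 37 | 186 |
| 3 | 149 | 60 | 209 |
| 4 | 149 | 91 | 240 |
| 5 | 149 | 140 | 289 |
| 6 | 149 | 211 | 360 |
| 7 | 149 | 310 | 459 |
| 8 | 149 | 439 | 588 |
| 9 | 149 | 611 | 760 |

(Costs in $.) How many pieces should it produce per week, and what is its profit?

q = 4; profit = -$68

Compute π = P·q − TC at each output: q=0: -149; q=1: -126; q=2: -100; q=3: -80; q=4: -68; q=5: -74; q=6: -102; q=7: -158; q=8: -244; q=9: -373.
Profit is maximized at q = 4. AVC there is 91/4 = $22.75 ≤ P, so producing beats shutting down (which would give -$149).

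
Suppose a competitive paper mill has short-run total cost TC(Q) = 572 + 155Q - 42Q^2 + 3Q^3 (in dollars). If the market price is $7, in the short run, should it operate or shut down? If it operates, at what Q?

From TC, MC = TC'(Q) = 155 - 84Q + 9Q^2 and AVC = VC/Q = 155 - 42Q + 3Q^2.
The AVC parabola has its vertex at Q = 42/6 = 7, where AVC = 155 - 42·7 + 3·7^2 = $8.
P = $7 lies below min AVC = $8; no output level covers variable cost.
Best response: produce nothing and absorb the $572 fixed cost.

Shut down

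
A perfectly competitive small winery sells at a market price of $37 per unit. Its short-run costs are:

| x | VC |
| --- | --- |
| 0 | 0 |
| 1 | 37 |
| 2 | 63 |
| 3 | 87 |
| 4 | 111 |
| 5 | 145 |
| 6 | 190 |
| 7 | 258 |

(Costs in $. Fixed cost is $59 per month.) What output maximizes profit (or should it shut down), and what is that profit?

Profit at each row (π = 37x − TC): x=0: -59; x=1: -59; x=2: -48; x=3: -35; x=4: -22; x=5: -19; x=6: -27; x=7: -58.
Profit is maximized at x = 5. AVC there is 145/5 = $29 ≤ P, so producing beats shutting down (which would give -$59).

x = 5; profit = -$19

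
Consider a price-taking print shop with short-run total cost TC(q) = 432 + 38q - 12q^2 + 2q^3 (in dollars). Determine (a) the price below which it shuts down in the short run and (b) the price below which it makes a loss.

Shutdown price = $20; break-even price = $110

Shutdown price = min AVC. AVC = 38 - 12q + 2q^2, with vertex at q = 3 and minimum $20.
ATC = 432/q + 38 - 12q + 2q^2. Setting dATC/dq = −432/q^2 − 12 + 4q = 0 gives q = 6 (since 4·6^3 − 12·6^2 = 432).
min ATC = 432/6 + 38 − 12·6 + 2·6^2 = $110. That is the break-even price.
For $20 ≤ P < $110 the firm produces at a loss; below $20 it shuts down.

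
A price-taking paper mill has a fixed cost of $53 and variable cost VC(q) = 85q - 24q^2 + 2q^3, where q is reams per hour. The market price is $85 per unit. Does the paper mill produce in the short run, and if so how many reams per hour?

Strip out fixed cost: VC = 85q - 24q^2 + 2q^3. Then AVC = 85 - 24q + 2q^2 and MC = 85 - 48q + 6q^2.
AVC hits its minimum where MC = AVC, at q = 6, giving min AVC = 85 - 24·6 + 2·6^2 = $13.
Since P = $85 ≥ min AVC = $13, price covers variable cost and the firm should produce.
Set P = MC: 85 = 85 - 48q + 6q^2 → -48q + 6q^2 = 0. The roots are q = 0 and q = 8; the profit-maximizing output is on the rising part of MC, so q* = 8.
Check: AVC at q = 8 is $21 ≤ P, so revenue covers variable cost.
Profit = P·q − TC = 85·8 − 221 = $459.

Produce at q = 8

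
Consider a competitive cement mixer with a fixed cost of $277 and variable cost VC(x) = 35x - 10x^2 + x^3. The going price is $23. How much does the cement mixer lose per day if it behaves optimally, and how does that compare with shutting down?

Profit = -$205 at x = 6

AVC = 35 - 10x + x^2 has its minimum $10 at x = 5; price $23 clears that bar, so the firm operates.
MC = 35 - 20x + 3x^2. Setting P = MC and taking the root on the rising branch gives x* = 6.
TR = 23·6 = 138. TC = 277 + 66 = 343. Profit = 138 − 343 = -$205.
Shutting down would mean losing the fixed cost of $277, so operating at a loss of $205 is better by $72.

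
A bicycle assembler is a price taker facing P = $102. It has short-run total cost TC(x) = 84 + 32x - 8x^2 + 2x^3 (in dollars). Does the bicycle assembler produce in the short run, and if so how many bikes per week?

Strip out fixed cost: VC = 32x - 8x^2 + 2x^3. Then AVC = 32 - 8x + 2x^2 and MC = 32 - 16x + 6x^2.
The AVC parabola has its vertex at x = 8/4 = 2, where AVC = 32 - 8·2 + 2·2^2 = $24.
Because $102 ≥ $24, revenue can cover variable cost; the firm operates.
P = MC gives -70 - 16x + 6x^2 = 0, with roots -7/3 and 5. Take the larger (rising MC): x* = 5.
Check: AVC at x = 5 is $42 ≤ P, so revenue covers variable cost.
Profit = P·x − TC = 102·5 − 294 = $216.

Produce at x = 5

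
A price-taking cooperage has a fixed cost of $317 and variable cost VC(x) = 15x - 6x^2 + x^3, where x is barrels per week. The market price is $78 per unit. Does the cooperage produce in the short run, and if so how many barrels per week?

From TC, MC = TC'(x) = 15 - 12x + 3x^2 and AVC = VC/x = 15 - 6x + x^2.
AVC hits its minimum where MC = AVC, at x = 3, giving min AVC = 15 - 6·3 + 3^2 = $6.
Since P = $78 ≥ min AVC = $6, price covers variable cost and the firm should produce.
Set P = MC: 78 = 15 - 12x + 3x^2 → -63 - 12x + 3x^2 = 0. The roots are x = -3 and x = 7; the profit-maximizing output is on the rising part of MC, so x* = 7.
Check: AVC at x = 7 is $22 ≤ P, so revenue covers variable cost.
Profit = P·x − TC = 78·7 − 471 = $75.

Produce at x = 7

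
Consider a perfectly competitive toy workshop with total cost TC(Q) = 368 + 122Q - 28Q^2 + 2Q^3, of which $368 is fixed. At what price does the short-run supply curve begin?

The shutdown price is the minimum of AVC. VC = 122Q - 28Q^2 + 2Q^3, so AVC = 122 - 28Q + 2Q^2.
dAVC/dQ = -28 + 4Q = 0 gives Q = 7. min AVC = 122 - 28·7 + 2·7^2 = 24.
So the shutdown price is $24.

$24 per unit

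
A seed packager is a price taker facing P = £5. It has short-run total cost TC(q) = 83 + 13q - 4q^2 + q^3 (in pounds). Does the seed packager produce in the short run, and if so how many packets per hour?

From TC, MC = TC'(q) = 13 - 8q + 3q^2 and AVC = VC/q = 13 - 4q + q^2.
AVC hits its minimum where MC = AVC, at q = 2, giving min AVC = 13 - 4·2 + 2^2 = £9.
Since P = £5 < min AVC = £9, price fails to cover variable cost at any output.
Shutting down limits the loss to fixed cost, £83.

Shut down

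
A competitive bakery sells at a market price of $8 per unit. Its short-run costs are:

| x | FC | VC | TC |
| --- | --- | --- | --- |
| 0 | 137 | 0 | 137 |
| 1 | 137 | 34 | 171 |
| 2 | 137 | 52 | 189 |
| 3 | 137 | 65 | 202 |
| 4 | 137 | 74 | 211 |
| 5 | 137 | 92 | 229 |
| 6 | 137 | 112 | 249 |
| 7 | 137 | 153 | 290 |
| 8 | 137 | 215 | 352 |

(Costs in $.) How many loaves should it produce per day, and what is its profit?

Compute π = P·x − TC at each output: x=0: -137; x=1: -163; x=2: -173; x=3: -178; x=4: -179; x=5: -189; x=6: -201; x=7: -234; x=8: -288.
Profit is highest at x = 0. Equivalently, the lowest AVC in the table is 92/5 ≈ $18.40 at x = 5, and P = $8 falls below it — price never covers variable cost, so the firm shuts down and loses only its fixed cost.

x = 0 (shut down); profit = -$137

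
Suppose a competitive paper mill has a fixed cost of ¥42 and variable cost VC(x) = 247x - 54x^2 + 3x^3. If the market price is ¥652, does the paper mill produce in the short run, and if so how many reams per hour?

From TC, MC = TC'(x) = 247 - 108x + 9x^2 and AVC = VC/x = 247 - 54x + 3x^2.
AVC hits its minimum where MC = AVC, at x = 9, giving min AVC = 247 - 54·9 + 3·9^2 = ¥4.
Since P = ¥652 ≥ min AVC = ¥4, price covers variable cost and the firm should produce.
P = MC gives -405 - 108x + 9x^2 = 0, with roots -3 and 15. Take the larger (rising MC): x* = 15.
Check: AVC at x = 15 is ¥112 ≤ P, so revenue covers variable cost.
Profit = P·x − TC = 652·15 − 1722 = ¥8058.

Produce at x = 15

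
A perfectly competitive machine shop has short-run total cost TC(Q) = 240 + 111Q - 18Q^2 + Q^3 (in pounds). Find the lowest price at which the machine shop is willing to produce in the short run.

The shutdown price is the minimum of AVC. VC = 111Q - 18Q^2 + Q^3, so AVC = 111 - 18Q + Q^2.
At the minimum of AVC, MC = AVC. MC = 111 - 36Q + 3Q^2; setting MC = AVC gives 2Q^2 - 18Q = 0, so Q = 9. min AVC = 30.
So the shutdown price is £30.

£30 per unit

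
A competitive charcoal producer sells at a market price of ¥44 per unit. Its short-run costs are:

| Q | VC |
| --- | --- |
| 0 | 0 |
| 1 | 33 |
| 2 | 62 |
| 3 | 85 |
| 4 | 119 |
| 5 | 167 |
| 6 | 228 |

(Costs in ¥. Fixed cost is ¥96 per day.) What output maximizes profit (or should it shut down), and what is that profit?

Compute π = P·Q − TC at each output: Q=0: -96; Q=1: -85; Q=2: -70; Q=3: -49; Q=4: -39; Q=5: -43; Q=6: -60.
Profit is maximized at Q = 4. AVC there is 119/4 = ¥29.75 ≤ P, so producing beats shutting down (which would give -¥96).

Q = 4; profit = -¥39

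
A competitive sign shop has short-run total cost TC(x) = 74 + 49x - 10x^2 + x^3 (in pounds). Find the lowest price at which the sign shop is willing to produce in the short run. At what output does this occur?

Short-run supply begins at min AVC. From VC = 49x - 10x^2 + x^3, AVC = 49 - 10x + x^2.
dAVC/dx = -10 + 2x = 0 gives x = 5. min AVC = 49 - 10·5 + 5^2 = 24.
The firm shuts down for any P below £24.

£24 per unit, at x = 5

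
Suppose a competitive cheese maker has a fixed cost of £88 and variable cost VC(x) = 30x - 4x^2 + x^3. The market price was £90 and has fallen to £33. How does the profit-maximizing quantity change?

MC = 30 - 8x + 3x^2; the shutdown threshold is min AVC = £26 (at x = 2).
With P = £90 above the shutdown price, P = MC gives x = 6.
At P = £33 ≥ min AVC, set P = MC: x = 3. The firm stays open but cuts output.

Output falls from 6 to 3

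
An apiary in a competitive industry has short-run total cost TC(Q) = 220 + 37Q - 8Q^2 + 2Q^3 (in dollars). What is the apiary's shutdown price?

$29 per unit

The shutdown price is the minimum of AVC. VC = 37Q - 8Q^2 + 2Q^3, so AVC = 37 - 8Q + 2Q^2.
At the minimum of AVC, MC = AVC. MC = 37 - 16Q + 6Q^2; setting MC = AVC gives 4Q^2 - 8Q = 0, so Q = 2. min AVC = 29.
The firm shuts down for any P below $29.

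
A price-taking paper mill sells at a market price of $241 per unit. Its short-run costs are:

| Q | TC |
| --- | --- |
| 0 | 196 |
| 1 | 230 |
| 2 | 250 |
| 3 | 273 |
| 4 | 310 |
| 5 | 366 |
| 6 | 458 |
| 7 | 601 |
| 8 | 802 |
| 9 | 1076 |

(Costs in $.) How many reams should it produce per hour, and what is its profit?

Q = 8; profit = $1126

Tabulate TR − TC: Q=0: -196; Q=1: 11; Q=2: 232; Q=3: 450; Q=4: 654; Q=5: 839; Q=6: 988; Q=7: 1086; Q=8: 1126; Q=9: 1093.
Profit is maximized at Q = 8. AVC there is 606/8 = $75.75 ≤ P, so producing beats shutting down (which would give -$196).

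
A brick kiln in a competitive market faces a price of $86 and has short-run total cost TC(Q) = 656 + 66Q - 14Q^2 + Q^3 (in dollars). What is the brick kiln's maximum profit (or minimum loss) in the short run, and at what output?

Profit = -$56 at Q = 10

AVC = 66 - 14Q + Q^2; min AVC = $17 at Q = 7. Since P = $86 ≥ min AVC, the firm produces.
With MC = 66 - 28Q + 3Q^2, P = MC on the upward-sloping part at Q* = 10.
TR = 86·10 = 860. TC = 656 + 260 = 916. Profit = 860 − 916 = -$56.
By producing, the firm covers all variable cost plus $600 of fixed cost; shutting down would lose the full $656.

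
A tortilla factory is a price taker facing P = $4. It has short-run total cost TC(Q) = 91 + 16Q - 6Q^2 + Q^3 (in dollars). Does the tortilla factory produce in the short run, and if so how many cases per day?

Shut down

Variable cost is VC = 16Q - 6Q^2 + Q^3, so AVC = VC/Q = 16 - 6Q + Q^2 and MC = dTC/dQ = 16 - 12Q + 3Q^2.
AVC is minimized where dAVC/dQ = -6 + 2Q = 0, at Q = 3; min AVC = 16 - 6·3 + 3^2 = $7.
Since P = $4 < min AVC = $7, price fails to cover variable cost at any output.
The firm minimizes its loss by shutting down and losing only its fixed cost of $91.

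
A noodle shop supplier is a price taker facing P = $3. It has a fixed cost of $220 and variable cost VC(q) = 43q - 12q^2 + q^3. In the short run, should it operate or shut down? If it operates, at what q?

Shut down

Strip out fixed cost: VC = 43q - 12q^2 + q^3. Then AVC = 43 - 12q + q^2 and MC = 43 - 24q + 3q^2.
AVC hits its minimum where MC = AVC, at q = 6, giving min AVC = 43 - 12·6 + 6^2 = $7.
Since P = $3 < min AVC = $7, price fails to cover variable cost at any output.
The firm minimizes its loss by shutting down and losing only its fixed cost of $220.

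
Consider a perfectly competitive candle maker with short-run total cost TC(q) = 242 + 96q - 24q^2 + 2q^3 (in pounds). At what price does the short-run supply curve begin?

Short-run supply begins at min AVC. From VC = 96q - 24q^2 + 2q^3, AVC = 96 - 24q + 2q^2.
dAVC/dq = -24 + 4q = 0 gives q = 6. min AVC = 96 - 24·6 + 2·6^2 = 24.
The firm shuts down for any P below £24.

£24 per unit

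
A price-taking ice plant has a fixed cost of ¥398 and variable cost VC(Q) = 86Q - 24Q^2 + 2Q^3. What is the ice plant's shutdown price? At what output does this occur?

Short-run supply begins at min AVC. From VC = 86Q - 24Q^2 + 2Q^3, AVC = 86 - 24Q + 2Q^2.
At the minimum of AVC, MC = AVC. MC = 86 - 48Q + 6Q^2; setting MC = AVC gives 4Q^2 - 24Q = 0, so Q = 6. min AVC = 14.
For P < ¥14 the firm produces nothing.

¥14 per unit, at Q = 6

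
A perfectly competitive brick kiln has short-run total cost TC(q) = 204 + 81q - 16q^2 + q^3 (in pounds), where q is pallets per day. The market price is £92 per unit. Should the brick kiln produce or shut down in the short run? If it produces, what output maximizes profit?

Strip out fixed cost: VC = 81q - 16q^2 + q^3. Then AVC = 81 - 16q + q^2 and MC = 81 - 32q + 3q^2.
The AVC parabola has its vertex at q = 16/2 = 8, where AVC = 81 - 16·8 + 8^2 = £17.
P = £92 exceeds min AVC = £17, so the firm stays open.
P = MC gives -11 - 32q + 3q^2 = 0, with roots -1/3 and 11. Take the larger (rising MC): q* = 11.
Check: AVC at q = 11 is £26 ≤ P, so revenue covers variable cost.
Profit = P·q − TC = 92·11 − 490 = £522.

Produce at q = 11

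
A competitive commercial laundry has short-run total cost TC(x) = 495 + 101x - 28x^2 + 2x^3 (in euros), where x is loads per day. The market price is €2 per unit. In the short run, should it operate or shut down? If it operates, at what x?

Shut down

Variable cost is VC = 101x - 28x^2 + 2x^3, so AVC = VC/x = 101 - 28x + 2x^2 and MC = dTC/dx = 101 - 56x + 6x^2.
The AVC parabola has its vertex at x = 28/4 = 7, where AVC = 101 - 28·7 + 2·7^2 = €3.
Since P = €2 < min AVC = €3, price fails to cover variable cost at any output.
Shutting down limits the loss to fixed cost, €495.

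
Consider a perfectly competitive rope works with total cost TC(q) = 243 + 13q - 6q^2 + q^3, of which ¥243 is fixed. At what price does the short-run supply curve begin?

¥4 per unit

Short-run supply begins at min AVC. From VC = 13q - 6q^2 + q^3, AVC = 13 - 6q + q^2.
At the minimum of AVC, MC = AVC. MC = 13 - 12q + 3q^2; setting MC = AVC gives 2q^2 - 6q = 0, so q = 3. min AVC = 4.
The firm shuts down for any P below ¥4.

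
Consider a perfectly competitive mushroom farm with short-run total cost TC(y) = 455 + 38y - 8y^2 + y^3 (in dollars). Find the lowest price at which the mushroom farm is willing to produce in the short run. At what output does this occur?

$22 per unit, at y = 4

The shutdown price is the minimum of AVC. VC = 38y - 8y^2 + y^3, so AVC = 38 - 8y + y^2.
dAVC/dy = -8 + 2y = 0 gives y = 4. min AVC = 38 - 8·4 + 4^2 = 22.
So the shutdown price is $22.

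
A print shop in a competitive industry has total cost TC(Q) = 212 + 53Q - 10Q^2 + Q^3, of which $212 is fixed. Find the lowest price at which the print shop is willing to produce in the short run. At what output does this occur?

$28 per unit, at Q = 5

The shutdown price is the minimum of AVC. VC = 53Q - 10Q^2 + Q^3, so AVC = 53 - 10Q + Q^2.
At the minimum of AVC, MC = AVC. MC = 53 - 20Q + 3Q^2; setting MC = AVC gives 2Q^2 - 10Q = 0, so Q = 5. min AVC = 28.
The firm shuts down for any P below $28.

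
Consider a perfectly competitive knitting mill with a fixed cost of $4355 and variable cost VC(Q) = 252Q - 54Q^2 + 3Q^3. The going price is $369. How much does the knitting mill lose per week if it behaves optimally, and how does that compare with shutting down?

AVC = 252 - 54Q + 3Q^2; min AVC = $9 at Q = 9. Since P = $369 ≥ min AVC, the firm produces.
With MC = 252 - 108Q + 9Q^2, P = MC on the upward-sloping part at Q* = 13.
TR = 369·13 = 4797. TC = 4355 + 741 = 5096. Profit = 4797 − 5096 = -$299.
By producing, the firm covers all variable cost plus $4056 of fixed cost; shutting down would lose the full $4355.

Profit = -$299 at Q = 13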